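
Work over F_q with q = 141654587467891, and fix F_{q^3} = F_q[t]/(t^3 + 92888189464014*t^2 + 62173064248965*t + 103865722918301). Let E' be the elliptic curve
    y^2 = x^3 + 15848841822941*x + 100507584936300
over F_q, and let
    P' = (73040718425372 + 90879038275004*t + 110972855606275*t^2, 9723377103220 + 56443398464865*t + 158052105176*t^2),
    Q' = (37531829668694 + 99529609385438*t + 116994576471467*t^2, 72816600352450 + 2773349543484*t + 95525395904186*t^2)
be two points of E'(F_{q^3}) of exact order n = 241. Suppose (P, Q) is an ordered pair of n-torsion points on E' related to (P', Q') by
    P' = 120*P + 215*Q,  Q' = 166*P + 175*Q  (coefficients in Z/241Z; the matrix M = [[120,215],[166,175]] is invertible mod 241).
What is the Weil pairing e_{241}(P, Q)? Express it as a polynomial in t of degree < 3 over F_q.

Under M = [[120,215],[166,175]] in GL_2(Z/241), e_{241}(P',Q') = e_{241}(P,Q)^(120*175-215*166 mod 241).
det(M) mod 241 = 11; its inverse in (Z/241)^* is 22 (check: 11*22 mod 241 = 1).
Double-and-add over 11110001: 8-1 doublings, 5-1 additions; each step l_{T,T}/v_{2T} or l_{T,P'}/v at Q'+S for random S.
e_{241}(P',Q') = 58775341686513 + 30280919881138*t + 11111612517556*t^2.
Raise to 22: e(P,Q) = 65315226573369 + 102264970931191*t + 31910236497631*t^2 in mu_{241}.

65315226573369 + 102264970931191*t + 31910236497631*t^2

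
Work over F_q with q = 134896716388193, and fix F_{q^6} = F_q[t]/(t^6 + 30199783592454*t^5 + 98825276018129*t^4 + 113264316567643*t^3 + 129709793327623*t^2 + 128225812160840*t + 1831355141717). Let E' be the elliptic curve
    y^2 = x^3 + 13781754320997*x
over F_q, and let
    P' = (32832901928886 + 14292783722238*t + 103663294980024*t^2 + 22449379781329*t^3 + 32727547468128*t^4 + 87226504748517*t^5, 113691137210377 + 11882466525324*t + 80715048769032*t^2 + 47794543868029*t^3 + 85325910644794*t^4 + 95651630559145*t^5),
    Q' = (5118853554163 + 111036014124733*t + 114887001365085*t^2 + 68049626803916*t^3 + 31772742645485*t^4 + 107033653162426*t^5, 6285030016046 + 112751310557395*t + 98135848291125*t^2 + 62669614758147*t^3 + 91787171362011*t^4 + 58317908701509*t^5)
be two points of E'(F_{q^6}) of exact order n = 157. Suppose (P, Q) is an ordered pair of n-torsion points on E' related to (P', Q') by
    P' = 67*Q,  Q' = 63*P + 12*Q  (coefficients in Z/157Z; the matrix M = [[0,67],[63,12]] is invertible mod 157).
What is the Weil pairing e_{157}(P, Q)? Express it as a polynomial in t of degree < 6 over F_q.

62317997461145 + 39844106107458*t + 84659589779792*t^2 + 36793413131352*t^3 + 95502520010553*t^4 + 22303079169931*t^5

e_{157} is bilinear + alternating on E[157], so e_{157}(67*Q, 63*P + 12*Q) = e_{157}(P,Q)^(0*12-67*63).
Inverting 18 mod 157: 96. Thus e_{157}(P,Q) = e(P',Q')^{96}.
Double-and-add over 10011101: 8-1 doublings, 5-1 additions; each step l_{T,T}/v_{2T} or l_{T,P'}/v at Q'+S for random S.
Result: e(P',Q') = 17385718142466 + 55548437916764*t + 21528220008436*t^2 + 127735581892312*t^3 + 92527721080707*t^4 + 69318497468947*t^5.
Hence e(P,Q) = 62317997461145 + 39844106107458*t + 84659589779792*t^2 + 36793413131352*t^3 + 95502520010553*t^4 + 22303079169931*t^5 in F_{134896716388193^6}^*.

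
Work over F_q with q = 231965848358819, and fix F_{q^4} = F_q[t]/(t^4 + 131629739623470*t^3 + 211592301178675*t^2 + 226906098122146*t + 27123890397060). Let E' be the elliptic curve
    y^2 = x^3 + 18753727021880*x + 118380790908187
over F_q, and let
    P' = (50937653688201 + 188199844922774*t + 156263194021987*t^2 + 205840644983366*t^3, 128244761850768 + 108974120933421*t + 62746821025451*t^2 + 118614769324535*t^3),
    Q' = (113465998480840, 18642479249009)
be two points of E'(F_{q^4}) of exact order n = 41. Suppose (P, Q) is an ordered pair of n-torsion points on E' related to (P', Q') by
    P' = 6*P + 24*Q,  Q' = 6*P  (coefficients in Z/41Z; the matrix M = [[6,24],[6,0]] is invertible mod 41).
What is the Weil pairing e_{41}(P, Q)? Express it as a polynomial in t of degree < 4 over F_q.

Under M = [[6,24],[6,0]] in GL_2(Z/41), e_{41}(P',Q') = e_{41}(P,Q)^(6*0-24*6 mod 41).
Inverting 20 mod 41: 39. Thus e_{41}(P,Q) = e(P',Q')^{39}.
Miller loop for e_{41} over F_{231965848358819^4}: bits of 41 = 101001; 5 double steps + 2 add steps, l/v at each.
The quotient is 214241197857718 + 139272163937009*t + 36171119863401*t^2 + 40598654975005*t^3.
Thus e_{41}(P,Q) = 97938247484145 + 69291298960890*t + 98752934133583*t^2 + 129296204539981*t^3.

97938247484145 + 69291298960890*t + 98752934133583*t^2 + 129296204539981*t^3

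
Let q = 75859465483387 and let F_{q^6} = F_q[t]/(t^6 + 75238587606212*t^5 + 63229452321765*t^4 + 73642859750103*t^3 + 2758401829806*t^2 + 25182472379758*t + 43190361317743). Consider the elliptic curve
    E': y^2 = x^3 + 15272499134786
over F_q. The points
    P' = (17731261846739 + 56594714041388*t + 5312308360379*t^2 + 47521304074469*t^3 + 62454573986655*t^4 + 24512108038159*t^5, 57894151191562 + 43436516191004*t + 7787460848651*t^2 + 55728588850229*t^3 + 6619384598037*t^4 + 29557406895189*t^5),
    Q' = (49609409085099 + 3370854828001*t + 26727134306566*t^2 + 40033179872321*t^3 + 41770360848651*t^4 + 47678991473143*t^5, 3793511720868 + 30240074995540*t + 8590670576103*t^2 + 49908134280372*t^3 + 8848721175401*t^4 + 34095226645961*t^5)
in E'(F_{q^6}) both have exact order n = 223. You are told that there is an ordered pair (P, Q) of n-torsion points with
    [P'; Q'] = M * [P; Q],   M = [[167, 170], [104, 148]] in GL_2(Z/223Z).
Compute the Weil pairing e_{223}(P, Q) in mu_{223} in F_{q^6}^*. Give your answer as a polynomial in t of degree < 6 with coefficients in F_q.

14331842924712 + 75666851644528*t + 45878103538131*t^2 + 22155968262630*t^3 + 70853879183432*t^4 + 17600660617606*t^5

Since e_{223}(P,P)=e_{223}(Q,Q)=1 and e_{223}(Q,P)=e_{223}(P,Q)^{-1}, expanding e_{223}(167*P + 170*Q,104*P + 148*Q) leaves e(P,Q)^det(M).
Inverting 123 mod 223: 194. Thus e_{223}(P,Q) = e(P',Q')^{194}.
n = 223 = (11011111)_2 (8 bits, wt 7); accumulate f_{223,P'}(Q'+S)/f_{223,P'}(S) along the 7-step ladder.
The quotient is 56257916742640 + 69076078332249*t + 65186670753845*t^2 + 52539459016718*t^3 + 22649360855973*t^4 + 8389257029832*t^5.
Thus e_{223}(P,Q) = 14331842924712 + 75666851644528*t + 45878103538131*t^2 + 22155968262630*t^3 + 70853879183432*t^4 + 17600660617606*t^5.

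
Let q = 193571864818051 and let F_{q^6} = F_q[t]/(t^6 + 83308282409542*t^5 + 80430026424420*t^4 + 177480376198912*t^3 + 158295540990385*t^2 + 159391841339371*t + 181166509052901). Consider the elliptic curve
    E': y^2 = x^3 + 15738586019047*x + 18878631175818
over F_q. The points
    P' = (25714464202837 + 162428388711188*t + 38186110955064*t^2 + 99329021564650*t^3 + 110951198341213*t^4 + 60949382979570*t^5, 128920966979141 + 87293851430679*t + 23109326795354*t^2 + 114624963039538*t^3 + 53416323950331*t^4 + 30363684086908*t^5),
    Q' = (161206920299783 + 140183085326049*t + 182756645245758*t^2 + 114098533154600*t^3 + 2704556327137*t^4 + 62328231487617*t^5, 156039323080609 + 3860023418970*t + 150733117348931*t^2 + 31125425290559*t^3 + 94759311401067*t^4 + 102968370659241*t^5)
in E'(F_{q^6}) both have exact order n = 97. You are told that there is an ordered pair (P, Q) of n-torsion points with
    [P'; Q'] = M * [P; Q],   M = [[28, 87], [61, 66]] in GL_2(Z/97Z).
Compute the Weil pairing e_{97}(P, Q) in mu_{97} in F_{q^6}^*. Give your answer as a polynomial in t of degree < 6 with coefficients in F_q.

e_{97}(aP+bQ,cP+dQ) = e_{97}(P,Q)^(ad-bc); with (a,b,c,d)=(28,87,61,66) this gives the det-97 law.
So e_{97}(P,Q) = e_{97}(P',Q')^{50}, since 33*50 = 1 mod 97.
Build f_{97,P'} and f_{97,Q'} via the 7-bit ladder of 97=1100001_2; evaluate at shifted divisors; quotient in F_{193571864818051^6}.
Result: e(P',Q') = 97764838316918 + 68849497191601*t + 46540549439133*t^2 + 180917500727167*t^3 + 140444133720117*t^4 + 87339605001171*t^5.
Hence e(P,Q) = 41795586110924 + 45636270855962*t + 102965207111306*t^2 + 26497954849909*t^3 + 101189528739053*t^4 + 165050486575011*t^5 in F_{193571864818051^6}^*.

41795586110924 + 45636270855962*t + 102965207111306*t^2 + 26497954849909*t^3 + 101189528739053*t^4 + 165050486575011*t^5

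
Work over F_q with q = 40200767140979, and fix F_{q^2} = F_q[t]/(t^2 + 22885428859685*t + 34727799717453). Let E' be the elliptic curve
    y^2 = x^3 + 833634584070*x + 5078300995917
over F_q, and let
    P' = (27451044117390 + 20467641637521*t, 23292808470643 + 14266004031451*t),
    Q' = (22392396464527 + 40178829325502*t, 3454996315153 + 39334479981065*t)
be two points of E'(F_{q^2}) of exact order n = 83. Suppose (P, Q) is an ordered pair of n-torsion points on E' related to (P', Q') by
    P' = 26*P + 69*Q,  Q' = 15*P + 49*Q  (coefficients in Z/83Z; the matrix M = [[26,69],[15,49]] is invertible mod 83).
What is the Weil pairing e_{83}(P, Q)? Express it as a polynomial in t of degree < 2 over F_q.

20215504786118 + 15477293804064*t

The 83-Weil pairing on E[83] over F_{40200767140979} is alternating-bilinear: e_{83}(P',Q') = e_{83}(P,Q)^det(M).
26*49 - 69*15 = 239; reduced mod 83: det = 73, inverse 58.
Miller loop for e_{83} over F_{40200767140979^2}: bits of 83 = 1010011; 6 double steps + 3 add steps, l/v at each.
So e_{83}(P',Q') = 24485795806336 + 20786898297181*t.
e_{83}(P,Q) = (24485795806336 + 20786898297181*t)^{58} = 20215504786118 + 15477293804064*t.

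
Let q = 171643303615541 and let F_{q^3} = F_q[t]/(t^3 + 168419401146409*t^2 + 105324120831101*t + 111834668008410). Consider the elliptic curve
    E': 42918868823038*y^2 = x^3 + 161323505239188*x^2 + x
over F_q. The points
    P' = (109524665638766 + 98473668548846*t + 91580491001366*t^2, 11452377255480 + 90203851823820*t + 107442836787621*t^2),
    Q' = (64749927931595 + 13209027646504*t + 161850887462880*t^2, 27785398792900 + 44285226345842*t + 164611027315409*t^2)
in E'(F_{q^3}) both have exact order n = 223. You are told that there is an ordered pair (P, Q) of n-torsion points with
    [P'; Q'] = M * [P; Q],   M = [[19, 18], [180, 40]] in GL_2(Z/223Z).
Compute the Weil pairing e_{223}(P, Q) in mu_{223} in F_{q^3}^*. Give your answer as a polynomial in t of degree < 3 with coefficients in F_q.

Alternating bilinearity on E[223] (values in mu_{223} in F_{171643303615541^3}) gives e(P',Q') = e(P,Q)^det(M).
det(M) mod 223 = 196; its inverse in (Z/223)^* is 33 (check: 196*33 mod 223 = 1).
Set x_W=9285428868292*u+17823342804473, y_W=9285428868292*v; then E': y_W^2=x_W^3+1981261501211*x_W+20269488741540.
Build f_{223,P'} and f_{223,Q'} via the 8-bit ladder of 223=11011111_2; evaluate at shifted divisors; quotient in F_{171643303615541^3}.
f_P(D_Q)/f_Q(D_P) = 151192975885722 + 19952447995968*t + 48996851351860*t^2.
Finally e_{223}(P,Q) = 126037995873322 + 131484927457133*t + 130596831817969*t^2.

126037995873322 + 131484927457133*t + 130596831817969*t^2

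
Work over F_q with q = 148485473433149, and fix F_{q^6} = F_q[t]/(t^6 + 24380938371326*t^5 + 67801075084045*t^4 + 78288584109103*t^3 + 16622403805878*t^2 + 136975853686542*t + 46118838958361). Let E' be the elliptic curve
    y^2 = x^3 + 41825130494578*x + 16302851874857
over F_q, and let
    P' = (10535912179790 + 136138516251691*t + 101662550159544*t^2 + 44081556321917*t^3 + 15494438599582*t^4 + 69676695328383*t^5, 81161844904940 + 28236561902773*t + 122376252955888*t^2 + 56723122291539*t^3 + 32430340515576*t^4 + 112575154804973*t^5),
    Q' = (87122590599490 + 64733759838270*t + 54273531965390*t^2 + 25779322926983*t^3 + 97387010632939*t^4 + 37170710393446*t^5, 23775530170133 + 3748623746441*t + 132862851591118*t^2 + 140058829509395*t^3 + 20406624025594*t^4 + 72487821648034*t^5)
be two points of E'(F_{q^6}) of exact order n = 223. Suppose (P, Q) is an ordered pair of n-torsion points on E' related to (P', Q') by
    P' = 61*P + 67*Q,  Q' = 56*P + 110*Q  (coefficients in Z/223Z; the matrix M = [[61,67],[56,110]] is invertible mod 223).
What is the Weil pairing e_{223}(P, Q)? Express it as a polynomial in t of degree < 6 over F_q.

61034862945369 + 67863750694526*t + 14594724644359*t^2 + 15960380704878*t^3 + 13288571423447*t^4 + 91554413781983*t^5

Since e_{223}(P,P)=e_{223}(Q,Q)=1 and e_{223}(Q,P)=e_{223}(P,Q)^{-1}, expanding e_{223}(61*P + 67*Q,56*P + 110*Q) leaves e(P,Q)^det(M).
det M = 61*110 - 67*56 = 2958 = 59 (mod 223); 59^{-1} = 189 (mod 223).
8-bit Miller (11011111) on E'/F_{148485473433149} with a'=41825130494578, b'=16302851874857: accumulate tangent/chord ratios at Q'+S and P'+S'.
f_P(D_Q)/f_Q(D_P) = 41436952520881 + 64639703946286*t + 99381732747215*t^2 + 59025008787119*t^3 + 133331451606860*t^4 + 77603347801291*t^5.
Thus e_{223}(P,Q) = 61034862945369 + 67863750694526*t + 14594724644359*t^2 + 15960380704878*t^3 + 13288571423447*t^4 + 91554413781983*t^5.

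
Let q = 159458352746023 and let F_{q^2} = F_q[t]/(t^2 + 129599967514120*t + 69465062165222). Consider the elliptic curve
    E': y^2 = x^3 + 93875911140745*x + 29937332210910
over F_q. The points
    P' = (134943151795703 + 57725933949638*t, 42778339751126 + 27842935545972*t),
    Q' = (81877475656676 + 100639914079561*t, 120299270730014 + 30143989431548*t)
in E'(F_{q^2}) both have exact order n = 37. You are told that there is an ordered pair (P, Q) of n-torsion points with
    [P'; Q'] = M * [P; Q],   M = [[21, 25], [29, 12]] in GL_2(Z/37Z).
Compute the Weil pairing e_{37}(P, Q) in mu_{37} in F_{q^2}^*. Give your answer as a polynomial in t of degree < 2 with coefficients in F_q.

93747136515657 + 144005332631761*t

Since e_{37}(P,P)=e_{37}(Q,Q)=1 and e_{37}(Q,P)=e_{37}(P,Q)^{-1}, expanding e_{37}(21*P + 25*Q,29*P + 12*Q) leaves e(P,Q)^det(M).
So e_{37}(P,Q) = e_{37}(P',Q')^{14}, since 8*14 = 1 mod 37.
Double-and-add over 100101: 6-1 doublings, 3-1 additions; each step l_{T,T}/v_{2T} or l_{T,P'}/v at Q'+S for random S.
The quotient is 125369404202498 + 74288270773202*t.
Thus e_{37}(P,Q) = 93747136515657 + 144005332631761*t.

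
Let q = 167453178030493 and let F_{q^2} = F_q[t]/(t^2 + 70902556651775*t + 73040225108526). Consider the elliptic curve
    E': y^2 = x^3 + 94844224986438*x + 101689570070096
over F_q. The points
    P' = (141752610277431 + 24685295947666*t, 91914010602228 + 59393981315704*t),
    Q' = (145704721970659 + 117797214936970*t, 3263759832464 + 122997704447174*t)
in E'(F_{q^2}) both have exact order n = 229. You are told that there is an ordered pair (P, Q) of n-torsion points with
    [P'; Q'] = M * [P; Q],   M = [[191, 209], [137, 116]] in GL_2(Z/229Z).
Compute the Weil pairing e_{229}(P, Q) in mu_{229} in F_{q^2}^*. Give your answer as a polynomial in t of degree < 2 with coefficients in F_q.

134202034319152 + 117073240755477*t

The 229-Weil pairing on E[229] over F_{167453178030493} is alternating-bilinear: e_{229}(P',Q') = e_{229}(P,Q)^det(M).
191*116 - 209*137 = -6477; reduced mod 229: det = 164, inverse 155.
n = 229 = (11100101)_2 (8 bits, wt 5); accumulate f_{229,P'}(Q'+S)/f_{229,P'}(S) along the 7-step ladder.
e_{229}(P',Q') = 79223791418745 + 167046309325464*t.
e_{229}(P,Q) = (79223791418745 + 167046309325464*t)^{155} = 134202034319152 + 117073240755477*t.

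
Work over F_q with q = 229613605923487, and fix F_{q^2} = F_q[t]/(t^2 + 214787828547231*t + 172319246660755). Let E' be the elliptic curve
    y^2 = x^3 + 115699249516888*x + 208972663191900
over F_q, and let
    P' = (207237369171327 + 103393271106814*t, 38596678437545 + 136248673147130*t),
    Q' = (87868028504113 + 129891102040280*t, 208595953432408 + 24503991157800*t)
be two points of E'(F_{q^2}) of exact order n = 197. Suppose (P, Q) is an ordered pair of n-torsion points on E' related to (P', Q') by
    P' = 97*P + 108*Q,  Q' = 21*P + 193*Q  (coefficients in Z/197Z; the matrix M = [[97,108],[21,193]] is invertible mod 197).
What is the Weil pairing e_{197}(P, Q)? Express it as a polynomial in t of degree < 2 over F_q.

Alternating bilinearity on E[197] (values in mu_{197} in F_{229613605923487^2}) gives e(P',Q') = e(P,Q)^det(M).
So e_{197}(P,Q) = e_{197}(P',Q')^{141}, since 102*141 = 1 mod 197.
Double-and-add over 11000101: 8-1 doublings, 4-1 additions; each step l_{T,T}/v_{2T} or l_{T,P'}/v at Q'+S for random S.
f_P(D_Q)/f_Q(D_P) = 92802089526583 + 39699062099771*t.
e_{197}(P,Q) = (92802089526583 + 39699062099771*t)^{141} = 164759266634692 + 200579107004842*t.

164759266634692 + 200579107004842*t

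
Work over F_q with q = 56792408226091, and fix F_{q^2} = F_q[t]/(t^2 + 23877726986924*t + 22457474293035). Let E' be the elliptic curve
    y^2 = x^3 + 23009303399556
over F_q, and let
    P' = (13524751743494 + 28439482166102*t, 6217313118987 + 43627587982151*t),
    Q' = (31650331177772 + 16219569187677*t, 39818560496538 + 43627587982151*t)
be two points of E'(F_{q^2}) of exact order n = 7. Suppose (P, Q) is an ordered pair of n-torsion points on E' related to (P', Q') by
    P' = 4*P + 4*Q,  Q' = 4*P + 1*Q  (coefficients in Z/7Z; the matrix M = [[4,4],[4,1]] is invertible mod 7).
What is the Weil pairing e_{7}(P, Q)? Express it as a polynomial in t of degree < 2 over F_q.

Since e_{7}(P,P)=e_{7}(Q,Q)=1 and e_{7}(Q,P)=e_{7}(P,Q)^{-1}, expanding e_{7}(4*P + 4*Q,4*P + 1*Q) leaves e(P,Q)^det(M).
Inverting 2 mod 7: 4. Thus e_{7}(P,Q) = e(P',Q')^{4}.
Build f_{7,P'} and f_{7,Q'} via the 3-bit ladder of 7=111_2; evaluate at shifted divisors; quotient in F_{56792408226091^2}.
The quotient is 32506509633690 + 56252707027170*t.
Raise to 4: e(P,Q) = 11871012299677 + 43247139805132*t in mu_{7}.

11871012299677 + 43247139805132*t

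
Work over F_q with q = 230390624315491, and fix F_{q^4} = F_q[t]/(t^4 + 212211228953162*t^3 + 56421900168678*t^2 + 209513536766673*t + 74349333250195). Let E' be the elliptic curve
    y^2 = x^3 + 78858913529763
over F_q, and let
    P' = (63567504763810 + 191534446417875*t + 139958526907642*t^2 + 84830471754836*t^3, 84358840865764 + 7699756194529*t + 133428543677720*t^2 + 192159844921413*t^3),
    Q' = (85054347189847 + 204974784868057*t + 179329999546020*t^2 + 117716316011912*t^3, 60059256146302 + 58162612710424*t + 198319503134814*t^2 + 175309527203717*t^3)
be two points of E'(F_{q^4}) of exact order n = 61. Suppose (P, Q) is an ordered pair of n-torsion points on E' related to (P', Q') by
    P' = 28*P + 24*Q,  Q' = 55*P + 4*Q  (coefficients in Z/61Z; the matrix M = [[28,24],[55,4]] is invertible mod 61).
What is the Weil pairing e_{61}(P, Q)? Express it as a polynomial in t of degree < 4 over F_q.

Since e_{61}(P,P)=e_{61}(Q,Q)=1 and e_{61}(Q,P)=e_{61}(P,Q)^{-1}, expanding e_{61}(28*P + 24*Q,55*P + 4*Q) leaves e(P,Q)^det(M).
Inverting 12 mod 61: 56. Thus e_{61}(P,Q) = e(P',Q')^{56}.
n = 61 = (111101)_2 (6 bits, wt 5); accumulate f_{61,P'}(Q'+S)/f_{61,P'}(S) along the 5-step ladder.
Miller gives e_{61}(P',Q') = 75715553310988 + 74582865160848*t + 184629458618597*t^2 + 3100723248651*t^3 in F_{230390624315491^4}.
Finally e_{61}(P,Q) = 67487929746644 + 150692023290725*t + 27122005008701*t^2 + 32703016871160*t^3.

67487929746644 + 150692023290725*t + 27122005008701*t^2 + 32703016871160*t^3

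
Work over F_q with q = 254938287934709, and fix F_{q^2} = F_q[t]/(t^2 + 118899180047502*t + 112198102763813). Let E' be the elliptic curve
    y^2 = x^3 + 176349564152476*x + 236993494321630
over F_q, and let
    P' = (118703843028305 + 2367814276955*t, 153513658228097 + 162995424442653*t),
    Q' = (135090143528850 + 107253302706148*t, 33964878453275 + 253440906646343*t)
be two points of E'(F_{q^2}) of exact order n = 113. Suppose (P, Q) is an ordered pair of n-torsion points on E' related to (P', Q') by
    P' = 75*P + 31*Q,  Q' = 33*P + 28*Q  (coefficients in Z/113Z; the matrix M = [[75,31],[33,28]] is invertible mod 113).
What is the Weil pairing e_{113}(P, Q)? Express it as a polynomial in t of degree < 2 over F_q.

Under M = [[75,31],[33,28]] in GL_2(Z/113), e_{113}(P',Q') = e_{113}(P,Q)^(75*28-31*33 mod 113).
So e_{113}(P,Q) = e_{113}(P',Q')^{81}, since 60*81 = 1 mod 113.
n = 113 = (1110001)_2 (7 bits, wt 4); accumulate f_{113,P'}(Q'+S)/f_{113,P'}(S) along the 6-step ladder.
Miller gives e_{113}(P',Q') = 121495486123117 + 27342751082568*t in F_{254938287934709^2}.
(121495486123117 + 27342751082568*t)^{81} mod (254938287934709,f) = 146231894701290 + 66909016716094*t.

146231894701290 + 66909016716094*t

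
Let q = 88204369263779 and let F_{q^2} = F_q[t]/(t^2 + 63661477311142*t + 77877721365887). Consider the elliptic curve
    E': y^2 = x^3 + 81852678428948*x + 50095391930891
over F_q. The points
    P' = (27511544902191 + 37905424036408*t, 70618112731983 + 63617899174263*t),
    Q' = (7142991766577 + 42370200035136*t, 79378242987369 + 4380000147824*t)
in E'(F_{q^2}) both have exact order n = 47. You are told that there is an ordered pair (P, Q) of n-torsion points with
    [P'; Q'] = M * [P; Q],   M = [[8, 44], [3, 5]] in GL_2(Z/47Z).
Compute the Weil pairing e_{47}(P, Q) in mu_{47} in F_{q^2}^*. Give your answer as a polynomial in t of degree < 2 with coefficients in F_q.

Under M = [[8,44],[3,5]] in GL_2(Z/47), e_{47}(P',Q') = e_{47}(P,Q)^(8*5-44*3 mod 47).
Hence e(P,Q) = e(P',Q')^{24} where 24 = 2^{-1} mod 47.
Miller loop for e_{47} over F_{88204369263779^2}: bits of 47 = 101111; 5 double steps + 4 add steps, l/v at each.
So e_{47}(P',Q') = 3983810125607 + 49896241924615*t.
Raise to 24: e(P,Q) = 22231953209924 + 51641953028007*t in mu_{47}.

22231953209924 + 51641953028007*t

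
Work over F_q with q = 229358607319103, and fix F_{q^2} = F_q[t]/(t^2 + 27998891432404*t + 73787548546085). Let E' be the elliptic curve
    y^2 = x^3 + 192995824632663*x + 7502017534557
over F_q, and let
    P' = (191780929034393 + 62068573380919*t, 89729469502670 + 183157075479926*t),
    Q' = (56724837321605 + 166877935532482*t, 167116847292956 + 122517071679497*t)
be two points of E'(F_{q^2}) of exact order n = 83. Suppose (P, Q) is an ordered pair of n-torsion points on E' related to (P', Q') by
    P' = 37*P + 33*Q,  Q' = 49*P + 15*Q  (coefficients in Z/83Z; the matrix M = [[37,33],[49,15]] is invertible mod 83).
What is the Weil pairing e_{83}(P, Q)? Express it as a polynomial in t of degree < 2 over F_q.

92442403441922 + 28956609914904*t

The 83-Weil pairing on E[83] over F_{229358607319103} is alternating-bilinear: e_{83}(P',Q') = e_{83}(P,Q)^det(M).
Inverting 17 mod 83: 44. Thus e_{83}(P,Q) = e(P',Q')^{44}.
n = 83 = (1010011)_2 (7 bits, wt 4); accumulate f_{83,P'}(Q'+S)/f_{83,P'}(S) along the 6-step ladder.
So e_{83}(P',Q') = 134184787438730 + 207856193562760*t.
Raise to 44: e(P,Q) = 92442403441922 + 28956609914904*t in mu_{83}.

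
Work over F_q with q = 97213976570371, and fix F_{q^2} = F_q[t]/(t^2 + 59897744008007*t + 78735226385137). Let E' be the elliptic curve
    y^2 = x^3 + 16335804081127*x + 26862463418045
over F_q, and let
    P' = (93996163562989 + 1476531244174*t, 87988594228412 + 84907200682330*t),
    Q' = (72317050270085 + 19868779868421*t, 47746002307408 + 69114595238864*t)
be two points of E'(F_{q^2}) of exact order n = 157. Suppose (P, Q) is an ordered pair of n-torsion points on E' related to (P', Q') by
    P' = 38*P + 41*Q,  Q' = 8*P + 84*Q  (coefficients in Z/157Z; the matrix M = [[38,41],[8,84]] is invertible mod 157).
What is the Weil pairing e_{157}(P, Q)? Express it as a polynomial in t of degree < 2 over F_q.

Since e_{157}(P,P)=e_{157}(Q,Q)=1 and e_{157}(Q,P)=e_{157}(P,Q)^{-1}, expanding e_{157}(38*P + 41*Q,8*P + 84*Q) leaves e(P,Q)^det(M).
det(M) mod 157 = 38; its inverse in (Z/157)^* is 62 (check: 38*62 mod 157 = 1).
Build f_{157,P'} and f_{157,Q'} via the 8-bit ladder of 157=10011101_2; evaluate at shifted divisors; quotient in F_{97213976570371^2}.
e_{157}(P',Q') = 54560501383130 + 4361218977842*t.
e_{157}(P,Q) = (54560501383130 + 4361218977842*t)^{62} = 4647856028931 + 13641261129952*t.

4647856028931 + 13641261129952*t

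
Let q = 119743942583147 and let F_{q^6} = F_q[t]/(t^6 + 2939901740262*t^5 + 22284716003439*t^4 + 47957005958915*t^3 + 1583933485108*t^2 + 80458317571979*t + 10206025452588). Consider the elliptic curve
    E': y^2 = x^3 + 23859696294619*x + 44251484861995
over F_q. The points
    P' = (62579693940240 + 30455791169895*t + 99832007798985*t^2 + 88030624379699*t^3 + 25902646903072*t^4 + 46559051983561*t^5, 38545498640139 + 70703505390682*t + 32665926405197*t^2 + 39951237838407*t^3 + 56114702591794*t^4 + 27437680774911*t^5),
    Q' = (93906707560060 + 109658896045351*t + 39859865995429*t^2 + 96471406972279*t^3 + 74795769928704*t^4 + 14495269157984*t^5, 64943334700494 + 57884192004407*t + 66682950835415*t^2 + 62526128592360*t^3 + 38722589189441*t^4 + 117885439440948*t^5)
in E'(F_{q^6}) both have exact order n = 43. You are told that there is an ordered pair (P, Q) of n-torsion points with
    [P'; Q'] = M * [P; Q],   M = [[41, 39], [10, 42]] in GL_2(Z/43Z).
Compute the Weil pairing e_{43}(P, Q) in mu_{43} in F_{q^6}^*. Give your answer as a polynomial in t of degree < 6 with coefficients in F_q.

Since e_{43}(P,P)=e_{43}(Q,Q)=1 and e_{43}(Q,P)=e_{43}(P,Q)^{-1}, expanding e_{43}(41*P + 39*Q,10*P + 42*Q) leaves e(P,Q)^det(M).
Inverting 42 mod 43: 42. Thus e_{43}(P,Q) = e(P',Q')^{42}.
Run Miller on y^2=x^3+23859696294619*x+44251484861995 over F_{119743942583147}: ladder 101011 (6 bits); e = f_P(D_Q)/f_Q(D_P).
Miller gives e_{43}(P',Q') = 76947662757127 + 64862018276788*t + 34551613232588*t^2 + 74283665322513*t^3 + 78334587657898*t^4 + 66183529762391*t^5 in F_{119743942583147^6}.
Hence e(P,Q) = 25315997995844 + 19436629357712*t + 24815252934302*t^2 + 30499785251053*t^3 + 100699412989931*t^4 + 22240879359078*t^5 in F_{119743942583147^6}^*.

25315997995844 + 19436629357712*t + 24815252934302*t^2 + 30499785251053*t^3 + 100699412989931*t^4 + 22240879359078*t^5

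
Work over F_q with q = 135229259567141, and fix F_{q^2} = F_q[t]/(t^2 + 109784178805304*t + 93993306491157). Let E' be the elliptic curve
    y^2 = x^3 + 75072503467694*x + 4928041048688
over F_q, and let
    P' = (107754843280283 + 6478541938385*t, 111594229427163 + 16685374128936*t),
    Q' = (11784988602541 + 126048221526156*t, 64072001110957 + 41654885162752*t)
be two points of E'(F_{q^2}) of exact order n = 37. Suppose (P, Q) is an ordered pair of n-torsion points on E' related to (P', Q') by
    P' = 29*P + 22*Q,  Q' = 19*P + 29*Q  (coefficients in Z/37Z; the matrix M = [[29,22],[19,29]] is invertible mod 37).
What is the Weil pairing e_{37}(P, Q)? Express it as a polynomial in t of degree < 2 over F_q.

132376017034985 + 21841263809464*t

Alternating bilinearity on E[37] (values in mu_{37} in F_{135229259567141^2}) gives e(P',Q') = e(P,Q)^det(M).
So e_{37}(P,Q) = e_{37}(P',Q')^{7}, since 16*7 = 1 mod 37.
Miller loop for e_{37} over F_{135229259567141^2}: bits of 37 = 100101; 5 double steps + 2 add steps, l/v at each.
f_P(D_Q)/f_Q(D_P) = 95926680998761 + 21200657786278*t.
Hence e(P,Q) = 132376017034985 + 21841263809464*t in F_{135229259567141^2}^*.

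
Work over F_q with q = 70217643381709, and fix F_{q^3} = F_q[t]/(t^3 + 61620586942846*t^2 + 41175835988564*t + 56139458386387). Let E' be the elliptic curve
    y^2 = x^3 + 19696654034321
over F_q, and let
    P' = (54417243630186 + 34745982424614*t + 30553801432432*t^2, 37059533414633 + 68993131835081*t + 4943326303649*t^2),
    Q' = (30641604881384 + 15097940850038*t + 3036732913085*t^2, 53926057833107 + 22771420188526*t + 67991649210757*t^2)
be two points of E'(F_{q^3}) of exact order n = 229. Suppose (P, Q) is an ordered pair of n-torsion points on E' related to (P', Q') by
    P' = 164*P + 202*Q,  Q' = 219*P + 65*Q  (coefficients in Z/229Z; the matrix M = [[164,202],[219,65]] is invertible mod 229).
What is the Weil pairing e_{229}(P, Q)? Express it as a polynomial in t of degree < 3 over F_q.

e_{229}(aP+bQ,cP+dQ) = e_{229}(P,Q)^(ad-bc); with (a,b,c,d)=(164,202,219,65) this gives the det-229 law.
det M = 164*65 - 202*219 = -33578 = 85 (mod 229); 85^{-1} = 97 (mod 229).
n = 229 = (11100101)_2 (8 bits, wt 5); accumulate f_{229,P'}(Q'+S)/f_{229,P'}(S) along the 7-step ladder.
The quotient is 20804247348205 + 62830253282637*t + 21130969451792*t^2.
Finally e_{229}(P,Q) = 27632524537625 + 15067521361806*t + 27654829749298*t^2.

27632524537625 + 15067521361806*t + 27654829749298*t^2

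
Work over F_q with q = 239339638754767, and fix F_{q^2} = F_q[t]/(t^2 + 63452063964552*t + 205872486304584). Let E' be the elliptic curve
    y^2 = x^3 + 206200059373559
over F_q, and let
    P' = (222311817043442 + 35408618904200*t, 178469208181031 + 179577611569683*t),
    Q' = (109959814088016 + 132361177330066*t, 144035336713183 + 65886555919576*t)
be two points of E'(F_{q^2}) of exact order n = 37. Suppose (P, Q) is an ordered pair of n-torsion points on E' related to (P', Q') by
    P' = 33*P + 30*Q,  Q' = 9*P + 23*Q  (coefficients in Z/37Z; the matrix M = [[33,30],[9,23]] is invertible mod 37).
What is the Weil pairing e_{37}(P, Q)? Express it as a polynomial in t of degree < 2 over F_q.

The 37-Weil pairing on E[37] over F_{239339638754767} is alternating-bilinear: e_{37}(P',Q') = e_{37}(P,Q)^det(M).
det M = 33*23 - 30*9 = 489 = 8 (mod 37); 8^{-1} = 14 (mod 37).
Miller loop for e_{37} over F_{239339638754767^2}: bits of 37 = 100101; 5 double steps + 2 add steps, l/v at each.
So e_{37}(P',Q') = 2102990091671 + 99913525257569*t.
Raise to 14: e(P,Q) = 7328717105495 + 12736637005070*t in mu_{37}.

7328717105495 + 12736637005070*t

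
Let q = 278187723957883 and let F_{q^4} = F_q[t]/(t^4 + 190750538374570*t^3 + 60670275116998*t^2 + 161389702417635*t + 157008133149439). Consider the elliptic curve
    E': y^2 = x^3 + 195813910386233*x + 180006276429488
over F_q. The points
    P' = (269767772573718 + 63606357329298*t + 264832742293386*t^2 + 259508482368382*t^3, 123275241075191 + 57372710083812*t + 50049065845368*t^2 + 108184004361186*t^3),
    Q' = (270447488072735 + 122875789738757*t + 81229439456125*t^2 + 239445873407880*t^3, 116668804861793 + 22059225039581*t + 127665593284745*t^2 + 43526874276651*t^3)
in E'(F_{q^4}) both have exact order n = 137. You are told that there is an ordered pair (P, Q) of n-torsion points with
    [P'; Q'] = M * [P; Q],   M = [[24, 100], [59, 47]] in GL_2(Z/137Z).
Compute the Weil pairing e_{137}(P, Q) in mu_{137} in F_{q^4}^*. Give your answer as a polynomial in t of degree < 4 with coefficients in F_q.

e_{137} is bilinear + alternating on E[137], so e_{137}(24*P + 100*Q, 59*P + 47*Q) = e_{137}(P,Q)^(24*47-100*59).
Inverting 23 mod 137: 6. Thus e_{137}(P,Q) = e(P',Q')^{6}.
Build f_{137,P'} and f_{137,Q'} via the 8-bit ladder of 137=10001001_2; evaluate at shifted divisors; quotient in F_{278187723957883^4}.
f_P(D_Q)/f_Q(D_P) = 41763440684407 + 97121753148367*t + 123261570608084*t^2 + 216834250196664*t^3.
e_{137}(P,Q) = (41763440684407 + 97121753148367*t + 123261570608084*t^2 + 216834250196664*t^3)^{6} = 139607663832158 + 173062279225193*t + 10973862045451*t^2 + 90517582553686*t^3.

139607663832158 + 173062279225193*t + 10973862045451*t^2 + 90517582553686*t^3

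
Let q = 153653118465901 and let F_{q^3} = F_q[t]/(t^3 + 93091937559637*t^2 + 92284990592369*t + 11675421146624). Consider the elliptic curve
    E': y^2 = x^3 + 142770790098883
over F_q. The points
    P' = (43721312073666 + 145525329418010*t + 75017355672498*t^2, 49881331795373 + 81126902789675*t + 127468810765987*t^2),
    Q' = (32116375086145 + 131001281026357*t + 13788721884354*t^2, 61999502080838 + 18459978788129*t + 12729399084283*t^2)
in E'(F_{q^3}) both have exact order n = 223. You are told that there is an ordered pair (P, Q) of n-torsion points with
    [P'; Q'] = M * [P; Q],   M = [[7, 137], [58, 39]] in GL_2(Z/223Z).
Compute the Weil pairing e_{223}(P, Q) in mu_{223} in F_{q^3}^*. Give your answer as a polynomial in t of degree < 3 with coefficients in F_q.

The 223-Weil pairing on E[223] over F_{153653118465901} is alternating-bilinear: e_{223}(P',Q') = e_{223}(P,Q)^det(M).
So e_{223}(P,Q) = e_{223}(P',Q')^{49}, since 132*49 = 1 mod 223.
Run Miller on y^2=x^3+142770790098883 over F_{153653118465901}: ladder 11011111 (8 bits); e = f_P(D_Q)/f_Q(D_P).
Miller gives e_{223}(P',Q') = 46012970343796 + 50450335207987*t + 129643089074831*t^2 in F_{153653118465901^3}.
Finally e_{223}(P,Q) = 151977892064524 + 151244134423243*t + 11306991177066*t^2.

151977892064524 + 151244134423243*t + 11306991177066*t^2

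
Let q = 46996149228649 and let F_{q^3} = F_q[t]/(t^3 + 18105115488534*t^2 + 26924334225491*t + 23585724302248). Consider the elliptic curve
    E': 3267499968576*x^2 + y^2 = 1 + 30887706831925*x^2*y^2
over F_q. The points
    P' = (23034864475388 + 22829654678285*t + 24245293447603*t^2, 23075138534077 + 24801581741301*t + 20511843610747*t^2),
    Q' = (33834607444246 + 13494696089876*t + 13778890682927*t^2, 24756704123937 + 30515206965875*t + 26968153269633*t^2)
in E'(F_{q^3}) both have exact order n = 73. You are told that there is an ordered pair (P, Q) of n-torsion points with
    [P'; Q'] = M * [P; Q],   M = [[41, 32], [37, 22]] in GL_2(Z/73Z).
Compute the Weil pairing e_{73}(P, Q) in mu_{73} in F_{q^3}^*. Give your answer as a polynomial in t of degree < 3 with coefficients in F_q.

e_{73} is bilinear + alternating on E[73], so e_{73}(41*P + 32*Q, 37*P + 22*Q) = e_{73}(P,Q)^(41*22-32*37).
So e_{73}(P,Q) = e_{73}(P',Q')^{22}, since 10*22 = 1 mod 73.
Edwards a_E,d_E -> Montgomery A=27273363472302,B=14219033991853 -> Weierstrass 31035204059021,6943508617667 via alpha=44855992157291,beta=4843985591325.
Build f_{73,P'} and f_{73,Q'} via the 7-bit ladder of 73=1001001_2; evaluate at shifted divisors; quotient in F_{46996149228649^3}.
Miller gives e_{73}(P',Q') = 9936648314240 + 43396889090301*t + 28333153909321*t^2 in F_{46996149228649^3}.
Raise to 22: e(P,Q) = 10134941375972 + 23309599860204*t + 21313190073611*t^2 in mu_{73}.

10134941375972 + 23309599860204*t + 21313190073611*t^2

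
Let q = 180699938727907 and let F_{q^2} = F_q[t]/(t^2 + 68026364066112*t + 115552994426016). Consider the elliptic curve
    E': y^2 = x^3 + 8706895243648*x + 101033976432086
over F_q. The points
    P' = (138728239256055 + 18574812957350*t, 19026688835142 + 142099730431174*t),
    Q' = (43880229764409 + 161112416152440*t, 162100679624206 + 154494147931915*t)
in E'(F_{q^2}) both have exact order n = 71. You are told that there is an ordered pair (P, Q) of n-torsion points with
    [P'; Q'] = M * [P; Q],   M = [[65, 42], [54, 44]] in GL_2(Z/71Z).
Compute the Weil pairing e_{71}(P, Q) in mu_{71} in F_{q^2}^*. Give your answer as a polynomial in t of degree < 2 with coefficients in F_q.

3264734839170 + 141951388047897*t

e_{71} is bilinear + alternating on E[71], so e_{71}(65*P + 42*Q, 54*P + 44*Q) = e_{71}(P,Q)^(65*44-42*54).
det M = 65*44 - 42*54 = 592 = 24 (mod 71); 24^{-1} = 3 (mod 71).
Build f_{71,P'} and f_{71,Q'} via the 7-bit ladder of 71=1000111_2; evaluate at shifted divisors; quotient in F_{180699938727907^2}.
The quotient is 148471705513179 + 142650927295819*t.
Thus e_{71}(P,Q) = 3264734839170 + 141951388047897*t.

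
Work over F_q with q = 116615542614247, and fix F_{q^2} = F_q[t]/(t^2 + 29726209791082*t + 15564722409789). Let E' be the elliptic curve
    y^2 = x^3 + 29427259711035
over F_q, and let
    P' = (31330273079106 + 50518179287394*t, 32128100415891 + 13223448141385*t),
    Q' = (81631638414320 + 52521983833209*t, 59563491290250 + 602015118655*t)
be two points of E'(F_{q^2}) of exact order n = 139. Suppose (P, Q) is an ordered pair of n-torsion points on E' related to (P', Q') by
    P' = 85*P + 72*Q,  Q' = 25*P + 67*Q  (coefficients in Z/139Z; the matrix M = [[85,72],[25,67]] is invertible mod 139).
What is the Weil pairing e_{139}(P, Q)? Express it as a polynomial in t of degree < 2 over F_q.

98625672233806 + 114327759859585*t

Since e_{139}(P,P)=e_{139}(Q,Q)=1 and e_{139}(Q,P)=e_{139}(P,Q)^{-1}, expanding e_{139}(85*P + 72*Q,25*P + 67*Q) leaves e(P,Q)^det(M).
85*67 - 72*25 = 3895; reduced mod 139: det = 3, inverse 93.
Build f_{139,P'} and f_{139,Q'} via the 8-bit ladder of 139=10001011_2; evaluate at shifted divisors; quotient in F_{116615542614247^2}.
Miller gives e_{139}(P',Q') = 81404795189813 + 1273744597123*t in F_{116615542614247^2}.
e_{139}(P,Q) = (81404795189813 + 1273744597123*t)^{93} = 98625672233806 + 114327759859585*t.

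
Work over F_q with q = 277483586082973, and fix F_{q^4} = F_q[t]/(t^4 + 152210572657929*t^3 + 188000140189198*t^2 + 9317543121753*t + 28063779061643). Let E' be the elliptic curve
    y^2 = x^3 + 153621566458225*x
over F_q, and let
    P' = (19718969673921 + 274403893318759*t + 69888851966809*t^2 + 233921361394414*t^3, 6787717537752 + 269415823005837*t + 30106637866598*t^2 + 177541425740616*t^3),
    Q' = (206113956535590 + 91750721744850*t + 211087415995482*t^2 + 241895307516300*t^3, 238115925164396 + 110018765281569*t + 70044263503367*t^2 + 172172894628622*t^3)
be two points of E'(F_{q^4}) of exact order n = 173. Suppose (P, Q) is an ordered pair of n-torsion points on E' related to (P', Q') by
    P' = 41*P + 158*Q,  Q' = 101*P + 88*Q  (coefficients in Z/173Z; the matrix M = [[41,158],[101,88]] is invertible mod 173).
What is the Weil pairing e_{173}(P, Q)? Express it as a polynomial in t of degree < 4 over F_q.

105987635811441 + 5019264173323*t + 14963899679561*t^2 + 42722795409212*t^3

e_{173}(aP+bQ,cP+dQ) = e_{173}(P,Q)^(ad-bc); with (a,b,c,d)=(41,158,101,88) this gives the det-173 law.
Inverting 106 mod 173: 142. Thus e_{173}(P,Q) = e(P',Q')^{142}.
n = 173 = (10101101)_2 (8 bits, wt 5); accumulate f_{173,P'}(Q'+S)/f_{173,P'}(S) along the 7-step ladder.
f_P(D_Q)/f_Q(D_P) = 9580479887314 + 2888325607695*t + 99810630462907*t^2 + 104706945650261*t^3.
Thus e_{173}(P,Q) = 105987635811441 + 5019264173323*t + 14963899679561*t^2 + 42722795409212*t^3.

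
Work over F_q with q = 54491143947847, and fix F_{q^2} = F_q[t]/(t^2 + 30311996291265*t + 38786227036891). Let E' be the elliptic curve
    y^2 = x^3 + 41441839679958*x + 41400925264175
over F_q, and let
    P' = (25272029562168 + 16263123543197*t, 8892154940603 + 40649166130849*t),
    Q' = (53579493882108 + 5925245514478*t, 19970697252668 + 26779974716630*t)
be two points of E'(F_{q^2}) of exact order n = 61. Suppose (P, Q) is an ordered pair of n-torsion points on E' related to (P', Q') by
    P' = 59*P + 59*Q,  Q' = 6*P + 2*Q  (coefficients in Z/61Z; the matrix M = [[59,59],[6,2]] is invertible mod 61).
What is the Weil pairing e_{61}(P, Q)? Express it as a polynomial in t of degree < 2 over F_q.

Since e_{61}(P,P)=e_{61}(Q,Q)=1 and e_{61}(Q,P)=e_{61}(P,Q)^{-1}, expanding e_{61}(59*P + 59*Q,6*P + 2*Q) leaves e(P,Q)^det(M).
det(M) mod 61 = 8; its inverse in (Z/61)^* is 23 (check: 8*23 mod 61 = 1).
6-bit Miller (111101) on E'/F_{54491143947847} with a'=41441839679958, b'=41400925264175: accumulate tangent/chord ratios at Q'+S and P'+S'.
The quotient is 37757550846634 + 18145932670361*t.
(37757550846634 + 18145932670361*t)^{23} mod (54491143947847,f) = 48968138407982 + 47714557304220*t.

48968138407982 + 47714557304220*t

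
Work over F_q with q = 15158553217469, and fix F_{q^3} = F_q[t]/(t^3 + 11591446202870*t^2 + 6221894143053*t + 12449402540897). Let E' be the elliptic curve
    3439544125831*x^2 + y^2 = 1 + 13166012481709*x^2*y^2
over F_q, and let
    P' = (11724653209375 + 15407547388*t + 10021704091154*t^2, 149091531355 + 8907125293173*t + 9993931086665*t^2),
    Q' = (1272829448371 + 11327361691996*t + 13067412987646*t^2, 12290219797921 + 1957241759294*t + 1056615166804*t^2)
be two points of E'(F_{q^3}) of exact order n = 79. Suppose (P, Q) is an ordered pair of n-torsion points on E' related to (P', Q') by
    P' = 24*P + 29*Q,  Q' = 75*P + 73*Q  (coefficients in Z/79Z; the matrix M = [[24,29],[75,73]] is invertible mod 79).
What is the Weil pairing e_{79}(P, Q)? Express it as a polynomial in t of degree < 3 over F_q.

e_{79}(aP+bQ,cP+dQ) = e_{79}(P,Q)^(ad-bc); with (a,b,c,d)=(24,29,75,73) this gives the det-79 law.
det M = 24*73 - 29*75 = -423 = 51 (mod 79); 51^{-1} = 31 (mod 79).
Edwards->Montgomery: u=(1+y)/(1-y), v=u/x -> 9706686570868v^2=u^3+7864956867880u^2+u; then x_W=5147659519765u+7820443840413: y^2=x^3+3927633315956*x+7579403742925.
Build f_{79,P'} and f_{79,Q'} via the 7-bit ladder of 79=1001111_2; evaluate at shifted divisors; quotient in F_{15158553217469^3}.
Miller gives e_{79}(P',Q') = 11144243346604 + 4038500141312*t + 9228961484318*t^2 in F_{15158553217469^3}.
Raise to 31: e(P,Q) = 3364763095715 + 4066853947180*t + 11873126753349*t^2 in mu_{79}.

3364763095715 + 4066853947180*t + 11873126753349*t^2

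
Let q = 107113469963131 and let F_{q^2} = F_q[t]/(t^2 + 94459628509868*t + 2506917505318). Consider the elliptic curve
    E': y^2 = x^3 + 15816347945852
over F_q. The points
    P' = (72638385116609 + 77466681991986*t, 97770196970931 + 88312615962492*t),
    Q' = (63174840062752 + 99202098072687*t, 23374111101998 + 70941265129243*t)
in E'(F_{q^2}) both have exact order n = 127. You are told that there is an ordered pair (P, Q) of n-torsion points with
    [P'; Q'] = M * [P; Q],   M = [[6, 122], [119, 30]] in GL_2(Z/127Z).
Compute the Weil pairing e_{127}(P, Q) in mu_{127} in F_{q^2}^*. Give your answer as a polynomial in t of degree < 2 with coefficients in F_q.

99858767071051 + 65173175137114*t

Since e_{127}(P,P)=e_{127}(Q,Q)=1 and e_{127}(Q,P)=e_{127}(P,Q)^{-1}, expanding e_{127}(6*P + 122*Q,119*P + 30*Q) leaves e(P,Q)^det(M).
det(M) mod 127 = 13; its inverse in (Z/127)^* is 88 (check: 13*88 mod 127 = 1).
n = 127 = (1111111)_2 (7 bits, wt 7); accumulate f_{127,P'}(Q'+S)/f_{127,P'}(S) along the 6-step ladder.
Result: e(P',Q') = 20414858556199 + 79490602628465*t.
Finally e_{127}(P,Q) = 99858767071051 + 65173175137114*t.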